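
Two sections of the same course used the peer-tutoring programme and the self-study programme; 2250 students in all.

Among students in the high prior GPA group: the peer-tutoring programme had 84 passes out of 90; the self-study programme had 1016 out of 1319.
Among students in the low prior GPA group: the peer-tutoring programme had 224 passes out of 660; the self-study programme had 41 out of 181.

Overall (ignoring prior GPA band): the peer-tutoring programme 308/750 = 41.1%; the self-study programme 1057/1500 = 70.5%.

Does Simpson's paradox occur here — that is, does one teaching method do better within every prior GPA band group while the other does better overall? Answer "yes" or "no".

yes

Within each prior GPA band level (high prior GPA 93.3% vs 77.0%; low prior GPA 33.9% vs 22.7%), the peer-tutoring programme has the higher rate every time. Pooled: 41.1% vs 70.5% — the self-study programme has the higher rate overall. The two comparisons disagree.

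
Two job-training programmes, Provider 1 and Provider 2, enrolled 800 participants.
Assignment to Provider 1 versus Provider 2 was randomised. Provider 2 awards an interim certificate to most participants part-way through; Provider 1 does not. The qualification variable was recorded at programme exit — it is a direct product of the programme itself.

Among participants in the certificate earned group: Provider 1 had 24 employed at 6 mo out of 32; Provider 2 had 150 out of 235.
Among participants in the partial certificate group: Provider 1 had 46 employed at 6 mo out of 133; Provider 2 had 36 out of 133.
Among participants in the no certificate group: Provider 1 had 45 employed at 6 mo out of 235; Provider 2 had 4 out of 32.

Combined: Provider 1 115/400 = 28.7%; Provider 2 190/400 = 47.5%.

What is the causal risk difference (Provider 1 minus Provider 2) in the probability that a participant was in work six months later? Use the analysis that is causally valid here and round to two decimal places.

-0.19

Qualification attained during the programme here is a post-treatment variable shaped by the programme; conditioning on it would introduce bias rather than remove it. The overall comparison is the causal one.
The causal difference is the pooled difference: 0.287 − 0.475 = -0.188.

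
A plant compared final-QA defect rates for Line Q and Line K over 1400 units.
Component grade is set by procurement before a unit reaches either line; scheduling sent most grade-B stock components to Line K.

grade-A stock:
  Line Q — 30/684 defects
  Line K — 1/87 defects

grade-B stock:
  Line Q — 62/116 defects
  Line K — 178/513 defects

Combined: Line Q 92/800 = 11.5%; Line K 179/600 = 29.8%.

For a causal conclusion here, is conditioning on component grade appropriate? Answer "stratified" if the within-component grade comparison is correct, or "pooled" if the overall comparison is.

Here component grade is a common cause — it drives both which line a case falls under and the outcome. The crude comparison mixes populations; the stratum-specific rates are the causally relevant ones.
Within each level — grade-A stock: 4.4% vs 1.1%; grade-B stock: 53.4% vs 34.7% — Line K is lower every time.

stratified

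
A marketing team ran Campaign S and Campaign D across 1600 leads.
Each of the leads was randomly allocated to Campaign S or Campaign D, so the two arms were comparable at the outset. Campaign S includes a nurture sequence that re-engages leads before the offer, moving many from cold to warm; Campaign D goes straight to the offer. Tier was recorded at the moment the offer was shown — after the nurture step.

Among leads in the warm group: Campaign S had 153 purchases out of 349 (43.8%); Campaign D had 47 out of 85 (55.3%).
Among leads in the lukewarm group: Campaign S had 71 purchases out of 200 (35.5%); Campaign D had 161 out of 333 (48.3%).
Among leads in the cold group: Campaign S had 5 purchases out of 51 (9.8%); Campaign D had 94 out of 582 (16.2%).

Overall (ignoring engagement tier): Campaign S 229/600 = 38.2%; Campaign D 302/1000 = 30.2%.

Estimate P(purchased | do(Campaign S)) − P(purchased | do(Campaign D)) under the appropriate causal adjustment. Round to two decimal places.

+0.08

Engagement tier lies on the pathway campaign → engagement tier → outcome, so adjusting for it blocks the indirect effect. For the total causal effect of campaign, use the unadjusted pooled rates.
The causal difference is the pooled difference: 0.382 − 0.302 = +0.080.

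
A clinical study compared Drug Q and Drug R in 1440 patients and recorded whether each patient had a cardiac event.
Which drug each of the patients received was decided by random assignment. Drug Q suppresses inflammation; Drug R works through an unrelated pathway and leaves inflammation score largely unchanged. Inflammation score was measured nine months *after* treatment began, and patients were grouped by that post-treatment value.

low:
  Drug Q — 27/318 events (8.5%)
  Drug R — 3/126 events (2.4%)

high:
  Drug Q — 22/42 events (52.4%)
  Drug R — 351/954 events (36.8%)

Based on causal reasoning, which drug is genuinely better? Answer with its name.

Drug R is lower inside every inflammation score stratum but Drug Q is lower in aggregate. Whether to stratify depends on how inflammation score relates to the drug.
Inflammation score lies on the pathway drug → inflammation score → outcome, so adjusting for it blocks the indirect effect. For the total causal effect of drug, use the unadjusted pooled rates.
Pooled: Drug Q 13.6% vs Drug R 32.8%; Drug Q is lower overall.

Drug Q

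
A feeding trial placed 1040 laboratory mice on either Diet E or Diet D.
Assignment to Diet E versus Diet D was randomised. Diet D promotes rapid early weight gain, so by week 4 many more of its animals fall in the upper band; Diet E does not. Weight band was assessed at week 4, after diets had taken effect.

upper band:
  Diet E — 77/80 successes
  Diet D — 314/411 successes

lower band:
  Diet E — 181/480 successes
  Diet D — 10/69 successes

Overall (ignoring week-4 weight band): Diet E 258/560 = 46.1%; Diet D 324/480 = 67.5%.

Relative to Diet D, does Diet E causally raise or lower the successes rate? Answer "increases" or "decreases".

The distribution of week-4 weight band is itself part of what the diet does — it is an intermediate outcome. Holding it fixed would remove that part of the effect; the total effect is the pooled difference.
Pooled: Diet E 46.1% vs Diet D 67.5%; Diet D is higher overall.

decreases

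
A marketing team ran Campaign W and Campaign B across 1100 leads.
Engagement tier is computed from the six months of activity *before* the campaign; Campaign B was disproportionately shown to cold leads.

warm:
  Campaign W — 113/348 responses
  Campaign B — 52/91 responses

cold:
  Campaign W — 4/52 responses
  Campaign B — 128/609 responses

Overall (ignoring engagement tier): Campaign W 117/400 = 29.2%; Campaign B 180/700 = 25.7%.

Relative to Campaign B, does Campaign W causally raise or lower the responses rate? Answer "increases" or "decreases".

decreases

The imbalance in engagement tier arose from how leads were allocated, not from anything the campaign did; and engagement tier independently affects the outcome. The pooled gap is confounded — condition on engagement tier.
Within each level — warm: 32.5% vs 57.1%; cold: 7.7% vs 21.0% — Campaign B is higher every time.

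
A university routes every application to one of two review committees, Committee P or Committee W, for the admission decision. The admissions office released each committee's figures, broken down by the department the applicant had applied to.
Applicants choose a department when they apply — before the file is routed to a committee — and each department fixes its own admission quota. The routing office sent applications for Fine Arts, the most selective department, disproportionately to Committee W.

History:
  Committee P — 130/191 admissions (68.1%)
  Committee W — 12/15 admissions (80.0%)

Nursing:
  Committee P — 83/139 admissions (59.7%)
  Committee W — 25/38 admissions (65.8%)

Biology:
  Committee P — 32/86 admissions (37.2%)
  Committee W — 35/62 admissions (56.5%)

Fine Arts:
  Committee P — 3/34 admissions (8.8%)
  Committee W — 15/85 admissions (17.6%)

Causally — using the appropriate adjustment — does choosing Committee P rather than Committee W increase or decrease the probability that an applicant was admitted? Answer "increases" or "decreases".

decreases

Committee W is higher inside every department stratum but Committee P is higher in aggregate. Whether to stratify depends on how department relates to the review committee.
Since department is a pre-existing factor (not a product of the review committee) and it affects the outcome on its own, it is a confounder. The stratified rates, not the pooled rate, identify the causal effect.
Within each level — History: 68.1% vs 80.0%; Nursing: 59.7% vs 65.8%; Biology: 37.2% vs 56.5%; Fine Arts: 8.8% vs 17.6% — Committee W is higher every time.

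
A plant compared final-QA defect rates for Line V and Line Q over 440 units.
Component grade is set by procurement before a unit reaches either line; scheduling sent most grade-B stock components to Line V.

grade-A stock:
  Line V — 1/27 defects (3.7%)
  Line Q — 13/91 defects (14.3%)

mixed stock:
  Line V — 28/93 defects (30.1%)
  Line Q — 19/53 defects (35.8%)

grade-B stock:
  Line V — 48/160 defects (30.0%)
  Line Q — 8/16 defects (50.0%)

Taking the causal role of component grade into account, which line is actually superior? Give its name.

Line V

Line V is lower inside every component grade stratum but Line Q is lower in aggregate. Whether to stratify depends on how component grade relates to the line.
Component grade satisfies the back-door criterion: it is not a descendant of the line, and it blocks the spurious path from line to outcome. Adjusting for it (i.e., using the within-component grade rates) gives the causal effect.
Within each level — grade-A stock: 3.7% vs 14.3%; mixed stock: 30.1% vs 35.8%; grade-B stock: 30.0% vs 50.0% — Line V is lower every time.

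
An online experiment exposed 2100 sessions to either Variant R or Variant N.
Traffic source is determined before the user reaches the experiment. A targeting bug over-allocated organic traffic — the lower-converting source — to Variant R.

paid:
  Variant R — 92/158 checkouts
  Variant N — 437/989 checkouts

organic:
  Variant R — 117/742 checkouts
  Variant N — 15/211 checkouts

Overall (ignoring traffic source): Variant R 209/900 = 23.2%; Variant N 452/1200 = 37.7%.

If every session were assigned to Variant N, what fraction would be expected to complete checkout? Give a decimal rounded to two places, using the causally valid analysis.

The traffic source-specific comparison favours Variant R throughout, but the pooled figures favour Variant N. The question is whether to condition on traffic source.
Since traffic source is a pre-existing factor (not a product of the variant) and it affects the outcome on its own, it is a confounder. The stratified rates, not the pooled rate, identify the causal effect.
Standardising Variant N to the population traffic source mix: 0.546·437/989 + 0.454·15/211 = 0.274.

0.27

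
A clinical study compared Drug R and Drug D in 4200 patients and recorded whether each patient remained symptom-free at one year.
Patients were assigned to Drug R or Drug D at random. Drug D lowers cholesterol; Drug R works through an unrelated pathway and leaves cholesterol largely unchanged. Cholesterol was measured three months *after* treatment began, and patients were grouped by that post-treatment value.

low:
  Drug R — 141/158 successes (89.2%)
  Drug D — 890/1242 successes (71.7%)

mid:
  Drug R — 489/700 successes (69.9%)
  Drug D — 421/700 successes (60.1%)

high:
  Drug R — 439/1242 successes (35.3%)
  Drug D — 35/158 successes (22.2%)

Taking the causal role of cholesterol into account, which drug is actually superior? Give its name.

Drug D

Because the drug influences cholesterol, cholesterol is a post-treatment mediator, not a confounder. Stratifying on it would bias the estimate; the causal effect is the crude pooled difference.
Pooled: Drug R 50.9% vs Drug D 64.1%; Drug D is higher overall.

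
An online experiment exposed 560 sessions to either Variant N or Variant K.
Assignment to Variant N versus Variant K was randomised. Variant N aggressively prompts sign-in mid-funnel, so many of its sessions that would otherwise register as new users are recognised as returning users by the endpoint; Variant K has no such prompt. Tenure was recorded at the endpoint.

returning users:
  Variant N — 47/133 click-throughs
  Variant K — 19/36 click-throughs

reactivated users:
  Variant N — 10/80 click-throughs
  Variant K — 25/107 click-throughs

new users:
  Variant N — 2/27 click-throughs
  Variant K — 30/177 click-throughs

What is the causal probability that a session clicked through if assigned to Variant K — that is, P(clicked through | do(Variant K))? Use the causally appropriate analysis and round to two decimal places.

0.23

The user tenure-specific comparison favours Variant K throughout, but the pooled figures favour Variant N. The question is whether to condition on user tenure.
User tenure is downstream of the variant. One should not condition on a consequence of treatment, so the overall rates are the right comparison.
So P(outcome | do(Variant K)) is just the pooled rate for Variant K: 74/320 = 0.231.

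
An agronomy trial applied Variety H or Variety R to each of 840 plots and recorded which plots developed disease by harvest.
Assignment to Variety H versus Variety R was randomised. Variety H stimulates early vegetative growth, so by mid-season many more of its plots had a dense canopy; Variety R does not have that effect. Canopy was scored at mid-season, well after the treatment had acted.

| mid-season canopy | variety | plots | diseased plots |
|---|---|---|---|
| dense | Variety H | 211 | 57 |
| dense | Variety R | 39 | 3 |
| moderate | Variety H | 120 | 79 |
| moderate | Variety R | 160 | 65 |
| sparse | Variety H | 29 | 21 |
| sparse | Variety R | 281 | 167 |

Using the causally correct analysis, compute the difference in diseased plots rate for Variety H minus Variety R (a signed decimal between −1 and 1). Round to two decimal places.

The stratified and pooled comparisons disagree (Variety R wins within each mid-season canopy; Variety H wins overall), so the answer turns on the causal role of mid-season canopy.
Mid-season canopy here is a post-treatment variable shaped by the variety; conditioning on it would introduce bias rather than remove it. The overall comparison is the causal one.
The causal difference is the pooled difference: 0.436 − 0.490 = -0.053.

-0.05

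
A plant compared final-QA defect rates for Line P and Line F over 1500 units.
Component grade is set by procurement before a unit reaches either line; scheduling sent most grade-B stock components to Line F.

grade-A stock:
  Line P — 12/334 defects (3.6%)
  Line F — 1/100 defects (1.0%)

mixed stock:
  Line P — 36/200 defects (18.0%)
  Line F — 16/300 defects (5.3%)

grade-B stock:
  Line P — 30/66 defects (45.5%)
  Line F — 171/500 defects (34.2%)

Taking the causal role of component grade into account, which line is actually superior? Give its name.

The stratified and pooled comparisons disagree (Line F wins within each component grade; Line P wins overall), so the answer turns on the causal role of component grade.
Component grade satisfies the back-door criterion: it is not a descendant of the line, and it blocks the spurious path from line to outcome. Adjusting for it (i.e., using the within-component grade rates) gives the causal effect.
Within each level — grade-A stock: 3.6% vs 1.0%; mixed stock: 18.0% vs 5.3%; grade-B stock: 45.5% vs 34.2% — Line F is lower every time.

Line F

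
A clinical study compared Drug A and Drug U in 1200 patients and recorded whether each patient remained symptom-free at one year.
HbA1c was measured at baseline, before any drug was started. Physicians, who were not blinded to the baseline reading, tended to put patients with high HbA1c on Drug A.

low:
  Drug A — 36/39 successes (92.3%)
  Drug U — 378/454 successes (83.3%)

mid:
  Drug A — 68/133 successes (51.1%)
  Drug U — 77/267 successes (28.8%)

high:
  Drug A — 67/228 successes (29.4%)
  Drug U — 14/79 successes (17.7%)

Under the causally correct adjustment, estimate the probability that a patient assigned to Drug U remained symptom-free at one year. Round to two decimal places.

Within every HbA1c level Drug A has the higher rate, yet pooled Drug U does — Simpson's reversal.
HbA1c satisfies the back-door criterion: it is not a descendant of the drug, and it blocks the spurious path from drug to outcome. Adjusting for it (i.e., using the within-HbA1c rates) gives the causal effect.
Standardising Drug U to the population HbA1c mix: 0.411·378/454 + 0.333·77/267 + 0.256·14/79 = 0.484.

0.48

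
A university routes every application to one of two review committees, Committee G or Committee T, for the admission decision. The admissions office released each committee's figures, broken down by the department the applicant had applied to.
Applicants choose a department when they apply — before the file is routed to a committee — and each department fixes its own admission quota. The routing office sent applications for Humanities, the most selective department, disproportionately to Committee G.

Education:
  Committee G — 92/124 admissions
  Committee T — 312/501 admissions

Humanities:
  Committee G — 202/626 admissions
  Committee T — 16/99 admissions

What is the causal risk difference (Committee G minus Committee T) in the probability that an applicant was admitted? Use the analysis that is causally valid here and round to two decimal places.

Department is set before the review committee has any effect — it is not caused by the review committee — and it independently drives the outcome. That makes it a confounder, so the causal comparison is within department levels.
Adjusting over the population distribution of department: 0.463·(0.742−0.623) + 0.537·(0.323−0.162) = +0.142.

+0.14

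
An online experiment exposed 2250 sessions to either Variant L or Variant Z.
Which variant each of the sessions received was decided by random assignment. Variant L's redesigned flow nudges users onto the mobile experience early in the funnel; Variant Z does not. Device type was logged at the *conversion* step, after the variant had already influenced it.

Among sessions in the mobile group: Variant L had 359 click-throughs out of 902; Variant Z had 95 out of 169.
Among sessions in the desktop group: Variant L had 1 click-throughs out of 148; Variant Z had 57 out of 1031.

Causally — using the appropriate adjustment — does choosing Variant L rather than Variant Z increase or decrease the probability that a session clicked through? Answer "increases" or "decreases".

The device type-specific comparison favours Variant Z throughout, but the pooled figures favour Variant L. The question is whether to condition on device type.
The distribution of device type is itself part of what the variant does — it is an intermediate outcome. Holding it fixed would remove that part of the effect; the total effect is the pooled difference.
Pooled: Variant L 34.3% vs Variant Z 12.7%; Variant L is higher overall.

increases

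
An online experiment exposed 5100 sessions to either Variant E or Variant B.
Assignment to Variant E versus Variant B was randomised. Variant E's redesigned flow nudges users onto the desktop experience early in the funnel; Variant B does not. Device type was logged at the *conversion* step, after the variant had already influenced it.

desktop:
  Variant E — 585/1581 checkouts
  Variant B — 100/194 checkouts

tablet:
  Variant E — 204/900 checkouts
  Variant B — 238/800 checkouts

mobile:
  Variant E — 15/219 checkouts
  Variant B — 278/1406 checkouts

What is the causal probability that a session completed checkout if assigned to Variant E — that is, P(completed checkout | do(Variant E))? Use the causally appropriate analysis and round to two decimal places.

Device type is downstream of the variant. One should not condition on a consequence of treatment, so the overall rates are the right comparison.
So P(outcome | do(Variant E)) is just the pooled rate for Variant E: 804/2700 = 0.298.

0.30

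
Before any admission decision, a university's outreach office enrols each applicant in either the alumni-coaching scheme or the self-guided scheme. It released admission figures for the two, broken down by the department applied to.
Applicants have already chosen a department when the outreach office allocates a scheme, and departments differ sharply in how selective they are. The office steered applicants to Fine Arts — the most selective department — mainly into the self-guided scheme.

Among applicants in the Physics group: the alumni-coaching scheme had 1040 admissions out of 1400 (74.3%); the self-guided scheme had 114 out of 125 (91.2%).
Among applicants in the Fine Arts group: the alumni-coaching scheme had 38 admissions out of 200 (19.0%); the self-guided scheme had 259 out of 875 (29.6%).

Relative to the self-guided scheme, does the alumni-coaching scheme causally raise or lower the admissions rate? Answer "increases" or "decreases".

decreases

Since department is a pre-existing factor (not a product of the outreach scheme) and it affects the outcome on its own, it is a confounder. The stratified rates, not the pooled rate, identify the causal effect.
Within each level — Physics: 74.3% vs 91.2%; Fine Arts: 19.0% vs 29.6% — the self-guided scheme is higher every time.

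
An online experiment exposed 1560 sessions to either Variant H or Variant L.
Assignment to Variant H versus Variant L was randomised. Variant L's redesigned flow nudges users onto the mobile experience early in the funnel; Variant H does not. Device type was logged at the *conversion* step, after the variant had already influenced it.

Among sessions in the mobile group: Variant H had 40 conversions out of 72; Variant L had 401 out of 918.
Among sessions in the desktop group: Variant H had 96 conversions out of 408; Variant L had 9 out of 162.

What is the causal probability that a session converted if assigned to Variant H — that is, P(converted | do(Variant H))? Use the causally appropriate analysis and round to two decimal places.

0.28

Device type is recorded after the variant and is itself shifted by it — it sits on the causal path from variant to outcome. Conditioning on a mediator would strip out part of the effect we want; the pooled comparison gives the total causal effect.
So P(outcome | do(Variant H)) is just the pooled rate for Variant H: 136/480 = 0.283.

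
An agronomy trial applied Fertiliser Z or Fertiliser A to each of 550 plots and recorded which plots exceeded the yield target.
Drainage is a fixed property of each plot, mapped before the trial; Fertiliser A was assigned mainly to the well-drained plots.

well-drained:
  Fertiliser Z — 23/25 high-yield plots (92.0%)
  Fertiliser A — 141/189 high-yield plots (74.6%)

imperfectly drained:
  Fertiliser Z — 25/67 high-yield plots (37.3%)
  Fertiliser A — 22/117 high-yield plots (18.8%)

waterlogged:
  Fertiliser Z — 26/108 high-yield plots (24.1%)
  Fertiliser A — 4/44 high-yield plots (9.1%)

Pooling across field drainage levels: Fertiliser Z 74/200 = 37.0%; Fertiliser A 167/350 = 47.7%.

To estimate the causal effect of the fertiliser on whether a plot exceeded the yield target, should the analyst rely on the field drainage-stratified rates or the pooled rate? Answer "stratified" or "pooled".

Within every field drainage level Fertiliser Z has the higher rate, yet pooled Fertiliser A does — Simpson's reversal.
Here field drainage is a common cause — it drives both which fertiliser a case falls under and the outcome. The crude comparison mixes populations; the stratum-specific rates are the causally relevant ones.
Within each level — well-drained: 92.0% vs 74.6%; imperfectly drained: 37.3% vs 18.8%; waterlogged: 24.1% vs 9.1% — Fertiliser Z is higher every time.

stratified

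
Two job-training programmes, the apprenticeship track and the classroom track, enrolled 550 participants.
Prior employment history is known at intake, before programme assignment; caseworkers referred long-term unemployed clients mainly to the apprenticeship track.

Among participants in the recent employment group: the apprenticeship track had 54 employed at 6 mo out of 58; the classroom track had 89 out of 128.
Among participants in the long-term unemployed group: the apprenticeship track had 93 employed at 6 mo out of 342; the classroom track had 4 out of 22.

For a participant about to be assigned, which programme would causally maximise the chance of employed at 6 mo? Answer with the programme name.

the apprenticeship track is higher inside every prior employment history stratum but the classroom track is higher in aggregate. Whether to stratify depends on how prior employment history relates to the programme.
The imbalance in prior employment history arose from how participants were allocated, not from anything the programme did; and prior employment history independently affects the outcome. The pooled gap is confounded — condition on prior employment history.
Within each level — recent employment: 93.1% vs 69.5%; long-term unemployed: 27.2% vs 18.2% — the apprenticeship track is higher every time.

the apprenticeship track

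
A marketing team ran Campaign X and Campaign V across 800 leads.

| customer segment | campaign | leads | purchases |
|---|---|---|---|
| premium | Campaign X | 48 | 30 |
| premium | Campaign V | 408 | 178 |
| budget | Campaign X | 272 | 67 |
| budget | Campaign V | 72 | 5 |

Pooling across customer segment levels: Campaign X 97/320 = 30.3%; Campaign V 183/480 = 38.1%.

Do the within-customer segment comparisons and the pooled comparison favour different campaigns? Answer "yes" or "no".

yes

Within each customer segment level (premium 62.5% vs 43.6%; budget 24.6% vs 6.9%), Campaign X has the higher rate every time. Pooled: 30.3% vs 38.1% — Campaign V has the higher rate overall. The two comparisons disagree.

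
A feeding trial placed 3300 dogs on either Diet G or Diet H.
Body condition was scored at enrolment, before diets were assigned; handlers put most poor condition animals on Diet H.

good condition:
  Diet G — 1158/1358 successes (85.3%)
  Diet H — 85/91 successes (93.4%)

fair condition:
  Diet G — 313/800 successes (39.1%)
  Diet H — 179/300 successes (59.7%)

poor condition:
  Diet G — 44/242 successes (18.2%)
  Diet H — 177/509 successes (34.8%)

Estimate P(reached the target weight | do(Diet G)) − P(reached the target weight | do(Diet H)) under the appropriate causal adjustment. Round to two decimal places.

Starting body condition satisfies the back-door criterion: it is not a descendant of the diet, and it blocks the spurious path from diet to outcome. Adjusting for it (i.e., using the within-starting body condition rates) gives the causal effect.
Adjusting over the population distribution of starting body condition: 0.439·(0.853−0.934) + 0.333·(0.391−0.597) + 0.228·(0.182−0.348) = -0.142.

-0.14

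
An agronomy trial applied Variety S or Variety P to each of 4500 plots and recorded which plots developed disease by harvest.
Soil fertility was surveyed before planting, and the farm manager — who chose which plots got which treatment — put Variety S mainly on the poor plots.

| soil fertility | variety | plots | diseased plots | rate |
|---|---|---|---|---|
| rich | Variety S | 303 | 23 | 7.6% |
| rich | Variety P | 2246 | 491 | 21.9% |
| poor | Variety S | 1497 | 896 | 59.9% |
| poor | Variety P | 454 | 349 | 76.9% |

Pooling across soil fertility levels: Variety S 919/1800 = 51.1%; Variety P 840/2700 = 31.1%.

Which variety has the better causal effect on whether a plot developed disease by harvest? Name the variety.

Variety S

The stratified and pooled comparisons disagree (Variety S wins within each soil fertility; Variety P wins overall), so the answer turns on the causal role of soil fertility.
The imbalance in soil fertility arose from how plots were allocated, not from anything the variety did; and soil fertility independently affects the outcome. The pooled gap is confounded — condition on soil fertility.
Within each level — rich: 7.6% vs 21.9%; poor: 59.9% vs 76.9% — Variety S is lower every time.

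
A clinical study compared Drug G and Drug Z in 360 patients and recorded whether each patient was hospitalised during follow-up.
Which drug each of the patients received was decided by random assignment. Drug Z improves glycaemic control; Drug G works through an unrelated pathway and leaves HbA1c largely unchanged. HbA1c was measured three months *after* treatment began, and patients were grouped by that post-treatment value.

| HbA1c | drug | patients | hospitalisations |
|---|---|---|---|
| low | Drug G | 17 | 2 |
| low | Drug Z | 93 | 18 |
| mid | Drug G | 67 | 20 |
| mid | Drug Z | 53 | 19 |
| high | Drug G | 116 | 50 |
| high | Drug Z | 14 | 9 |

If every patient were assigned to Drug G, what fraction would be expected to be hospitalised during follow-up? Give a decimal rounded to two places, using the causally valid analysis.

HbA1c lies on the pathway drug → HbA1c → outcome, so adjusting for it blocks the indirect effect. For the total causal effect of drug, use the unadjusted pooled rates.
So P(outcome | do(Drug G)) is just the pooled rate for Drug G: 72/200 = 0.360.

0.36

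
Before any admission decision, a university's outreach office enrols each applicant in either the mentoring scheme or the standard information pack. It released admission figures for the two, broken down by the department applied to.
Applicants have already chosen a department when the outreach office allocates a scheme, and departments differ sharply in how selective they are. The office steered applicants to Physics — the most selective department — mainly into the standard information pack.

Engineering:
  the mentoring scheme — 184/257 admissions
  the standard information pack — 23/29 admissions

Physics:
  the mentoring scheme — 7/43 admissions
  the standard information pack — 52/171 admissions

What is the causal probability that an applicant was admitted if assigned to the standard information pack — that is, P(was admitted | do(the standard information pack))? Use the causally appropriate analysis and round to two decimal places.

Since department is a pre-existing factor (not a product of the outreach scheme) and it affects the outcome on its own, it is a confounder. The stratified rates, not the pooled rate, identify the causal effect.
Standardising the standard information pack to the population department mix: 0.572·23/29 + 0.428·52/171 = 0.584.

0.58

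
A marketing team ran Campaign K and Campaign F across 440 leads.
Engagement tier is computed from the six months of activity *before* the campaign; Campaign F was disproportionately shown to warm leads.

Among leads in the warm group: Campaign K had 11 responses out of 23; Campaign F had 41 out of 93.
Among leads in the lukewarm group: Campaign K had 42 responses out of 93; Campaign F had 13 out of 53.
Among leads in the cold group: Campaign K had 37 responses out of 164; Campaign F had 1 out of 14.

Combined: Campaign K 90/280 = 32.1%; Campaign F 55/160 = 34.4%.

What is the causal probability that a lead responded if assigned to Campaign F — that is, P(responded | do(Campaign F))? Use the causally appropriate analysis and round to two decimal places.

The stratified and pooled comparisons disagree (Campaign K wins within each engagement tier; Campaign F wins overall), so the answer turns on the causal role of engagement tier.
Engagement tier is set before the campaign has any effect — it is not caused by the campaign — and it independently drives the outcome. That makes it a confounder, so the causal comparison is within engagement tier levels.
Standardising Campaign F to the population engagement tier mix: 0.264·41/93 + 0.332·13/53 + 0.405·1/14 = 0.227.

0.23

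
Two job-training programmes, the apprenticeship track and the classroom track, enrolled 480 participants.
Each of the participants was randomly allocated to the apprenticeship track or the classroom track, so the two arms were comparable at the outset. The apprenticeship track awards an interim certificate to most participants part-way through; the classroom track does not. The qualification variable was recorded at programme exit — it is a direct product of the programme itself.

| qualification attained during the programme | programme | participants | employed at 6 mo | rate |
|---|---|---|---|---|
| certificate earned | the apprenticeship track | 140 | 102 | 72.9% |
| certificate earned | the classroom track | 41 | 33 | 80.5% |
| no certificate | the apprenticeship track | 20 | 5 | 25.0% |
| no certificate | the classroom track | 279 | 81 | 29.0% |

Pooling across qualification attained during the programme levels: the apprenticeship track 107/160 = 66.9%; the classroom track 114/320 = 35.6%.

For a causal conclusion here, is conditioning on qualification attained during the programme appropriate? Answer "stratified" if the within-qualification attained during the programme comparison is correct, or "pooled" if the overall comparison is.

Qualification attained during the programme here is a post-treatment variable shaped by the programme; conditioning on it would introduce bias rather than remove it. The overall comparison is the causal one.
Pooled: the apprenticeship track 66.9% vs the classroom track 35.6%; the apprenticeship track is higher overall.

pooled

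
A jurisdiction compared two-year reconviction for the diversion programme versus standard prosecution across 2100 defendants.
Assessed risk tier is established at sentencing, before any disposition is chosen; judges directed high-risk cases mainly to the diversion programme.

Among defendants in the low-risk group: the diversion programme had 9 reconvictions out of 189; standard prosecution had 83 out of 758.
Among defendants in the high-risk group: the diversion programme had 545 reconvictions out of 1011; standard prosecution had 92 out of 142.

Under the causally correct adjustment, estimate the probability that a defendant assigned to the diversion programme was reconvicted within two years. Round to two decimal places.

0.32

Assessed risk tier differs across dispositions for reasons unrelated to any effect of the disposition itself, and it separately predicts the outcome — a classic confounder. We must compare within assessed risk tier levels.
Standardising the diversion programme to the population assessed risk tier mix: 0.451·9/189 + 0.549·545/1011 = 0.317.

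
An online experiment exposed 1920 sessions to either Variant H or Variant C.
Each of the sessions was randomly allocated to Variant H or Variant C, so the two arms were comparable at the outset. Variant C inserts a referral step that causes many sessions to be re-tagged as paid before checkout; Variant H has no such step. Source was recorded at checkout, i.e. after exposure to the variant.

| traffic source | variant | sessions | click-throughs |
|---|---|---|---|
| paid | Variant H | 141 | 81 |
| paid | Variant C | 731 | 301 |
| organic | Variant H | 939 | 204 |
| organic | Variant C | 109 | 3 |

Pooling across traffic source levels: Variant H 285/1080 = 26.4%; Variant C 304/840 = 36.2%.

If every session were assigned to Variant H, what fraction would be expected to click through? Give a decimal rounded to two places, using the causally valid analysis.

Traffic source is recorded after the variant and is itself shifted by it — it sits on the causal path from variant to outcome. Conditioning on a mediator would strip out part of the effect we want; the pooled comparison gives the total causal effect.
So P(outcome | do(Variant H)) is just the pooled rate for Variant H: 285/1080 = 0.264.

0.26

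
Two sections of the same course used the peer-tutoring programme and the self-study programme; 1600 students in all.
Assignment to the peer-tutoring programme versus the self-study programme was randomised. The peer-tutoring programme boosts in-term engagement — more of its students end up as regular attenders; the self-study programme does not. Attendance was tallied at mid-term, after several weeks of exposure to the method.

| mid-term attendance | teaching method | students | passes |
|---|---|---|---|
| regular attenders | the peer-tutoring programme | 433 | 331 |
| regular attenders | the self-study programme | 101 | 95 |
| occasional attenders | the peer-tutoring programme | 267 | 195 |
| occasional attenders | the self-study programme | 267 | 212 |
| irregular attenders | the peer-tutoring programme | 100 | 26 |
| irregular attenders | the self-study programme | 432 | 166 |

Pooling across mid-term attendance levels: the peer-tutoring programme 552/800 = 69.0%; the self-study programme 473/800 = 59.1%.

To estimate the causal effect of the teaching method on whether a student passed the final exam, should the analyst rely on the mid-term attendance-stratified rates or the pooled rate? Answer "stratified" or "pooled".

pooled

Mid-term attendance is recorded after the teaching method and is itself shifted by it — it sits on the causal path from teaching method to outcome. Conditioning on a mediator would strip out part of the effect we want; the pooled comparison gives the total causal effect.
Pooled: the peer-tutoring programme 69.0% vs the self-study programme 59.1%; the peer-tutoring programme is higher overall.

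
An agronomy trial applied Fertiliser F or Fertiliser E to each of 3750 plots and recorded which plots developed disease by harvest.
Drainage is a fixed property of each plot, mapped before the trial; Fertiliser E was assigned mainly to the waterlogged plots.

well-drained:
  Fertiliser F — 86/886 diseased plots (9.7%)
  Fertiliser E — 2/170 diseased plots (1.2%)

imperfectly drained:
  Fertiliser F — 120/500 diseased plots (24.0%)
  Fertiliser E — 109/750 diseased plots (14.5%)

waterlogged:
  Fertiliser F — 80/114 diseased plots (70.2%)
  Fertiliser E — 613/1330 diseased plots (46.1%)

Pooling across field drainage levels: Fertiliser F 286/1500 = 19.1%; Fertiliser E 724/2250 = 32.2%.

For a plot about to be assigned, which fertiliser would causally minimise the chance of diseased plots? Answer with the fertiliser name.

Fertiliser E

Since field drainage is a pre-existing factor (not a product of the fertiliser) and it affects the outcome on its own, it is a confounder. The stratified rates, not the pooled rate, identify the causal effect.
Within each level — well-drained: 9.7% vs 1.2%; imperfectly drained: 24.0% vs 14.5%; waterlogged: 70.2% vs 46.1% — Fertiliser E is lower every time.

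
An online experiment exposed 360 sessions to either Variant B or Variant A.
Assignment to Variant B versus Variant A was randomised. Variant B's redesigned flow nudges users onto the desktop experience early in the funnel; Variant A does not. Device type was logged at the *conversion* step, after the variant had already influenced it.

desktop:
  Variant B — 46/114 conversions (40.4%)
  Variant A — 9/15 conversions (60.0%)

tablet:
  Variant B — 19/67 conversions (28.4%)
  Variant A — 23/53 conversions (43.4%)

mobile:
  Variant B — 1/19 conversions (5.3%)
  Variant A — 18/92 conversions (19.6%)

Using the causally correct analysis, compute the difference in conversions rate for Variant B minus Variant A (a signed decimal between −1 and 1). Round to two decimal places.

Because the variant influences device type, device type is a post-treatment mediator, not a confounder. Stratifying on it would bias the estimate; the causal effect is the crude pooled difference.
The causal difference is the pooled difference: 0.330 − 0.312 = +0.018.

+0.02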